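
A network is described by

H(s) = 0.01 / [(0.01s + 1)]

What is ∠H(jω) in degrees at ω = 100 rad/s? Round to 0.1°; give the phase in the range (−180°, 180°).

-45.0°

At ω = 100 rad/s:
pole (1 + j100·0.01) = 1 + j1 → |·| ≈ 1.4142, ∠ ≈ 45.00°
∠H = (0°) − (45.00°) = -45.00°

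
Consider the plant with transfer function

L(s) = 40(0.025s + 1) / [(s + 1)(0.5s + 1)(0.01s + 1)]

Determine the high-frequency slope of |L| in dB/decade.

Each pole contributes −20 dB/decade at high frequency; each zero contributes +20 dB/decade.
Net: 1 zero(s) − 3 pole(s) → -40 dB/decade.

-40 dB/decade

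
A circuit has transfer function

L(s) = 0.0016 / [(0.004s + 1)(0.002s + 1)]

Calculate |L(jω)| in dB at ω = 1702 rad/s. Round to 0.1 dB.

At ω = 1702 rad/s:
pole (1 + j1702·0.004) = 1 + j6.808 → |·| ≈ 6.8811, ∠ ≈ 81.64°
pole (1 + j1702·0.002) = 1 + j3.404 → |·| ≈ 3.5478, ∠ ≈ 73.63°
|L| = 0.0016 · 1 / (6.8811 · 3.5478) ≈ 6.5539e-05
Gain = 20 log₁₀(6.5539e-05) ≈ -83.67 dB

-83.7 dB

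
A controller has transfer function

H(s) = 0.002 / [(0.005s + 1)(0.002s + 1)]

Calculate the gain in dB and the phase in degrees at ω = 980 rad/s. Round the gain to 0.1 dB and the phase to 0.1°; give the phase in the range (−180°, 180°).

-74.8 dB, -141.4°

At ω = 980 rad/s:
pole (1 + j980·0.005) = 1 + j4.9 → |·| ≈ 5.001, ∠ ≈ 78.47°
pole (1 + j980·0.002) = 1 + j1.96 → |·| ≈ 2.2004, ∠ ≈ 62.97°
|H| = 0.002 · 1 / (5.001 · 2.2004) ≈ 0.00018175
Gain = 20 log₁₀(0.00018175) ≈ -74.81 dB
∠H = (0°) − (78.47° + 62.97°) = -141.44°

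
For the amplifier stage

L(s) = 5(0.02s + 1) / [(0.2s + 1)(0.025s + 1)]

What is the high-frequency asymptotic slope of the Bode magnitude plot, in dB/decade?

-20 dB/decade

Each pole contributes −20 dB/decade at high frequency; each zero contributes +20 dB/decade.
Net: 1 zero(s) − 2 pole(s) → -20 dB/decade.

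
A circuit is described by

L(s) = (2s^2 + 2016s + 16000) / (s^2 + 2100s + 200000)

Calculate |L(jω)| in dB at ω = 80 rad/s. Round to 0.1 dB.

-4.0 dB

Substitute s = j80:
Numerator: 2(j80)^2 + 2016(j80) + 16000 = 3200 + j161280
Denominator: (j80)^2 + 2100(j80) + 200000 = 193600 + j168000
|N| = √(3200² + 161280²) ≈ 1.6131e+05, ∠N ≈ 88.86°
|D| = √(193600² + 168000²) ≈ 2.5633e+05, ∠D ≈ 40.95°
|L| = 1.6131e+05 / 2.5633e+05 ≈ 0.62931
Gain = 20 log₁₀(0.62931) ≈ -4.02 dB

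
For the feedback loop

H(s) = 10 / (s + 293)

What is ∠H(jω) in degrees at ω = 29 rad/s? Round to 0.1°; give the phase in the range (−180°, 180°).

-5.7°

Substitute s = j29:
Numerator: 10 = 10 + j0
Denominator: (j29) + 293 = 293 + j29
|N| = √(10² + 0²) ≈ 10, ∠N ≈ 0.00°
|D| = √(293² + 29²) ≈ 294.43, ∠D ≈ 5.65°
∠H = 0.00° − 5.65° = -5.65°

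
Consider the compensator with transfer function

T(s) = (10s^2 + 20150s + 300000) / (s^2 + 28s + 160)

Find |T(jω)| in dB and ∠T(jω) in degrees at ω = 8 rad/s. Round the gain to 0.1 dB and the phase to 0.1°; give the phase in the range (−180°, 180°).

Substitute s = j8:
Numerator: 10(j8)^2 + 20150(j8) + 300000 = 299360 + j161200
Denominator: (j8)^2 + 28(j8) + 160 = 96 + j224
|N| = √(299360² + 161200²) ≈ 3.4e+05, ∠N ≈ 28.30°
|D| = √(96² + 224²) ≈ 243.7, ∠D ≈ 66.80°
|T| = 3.4e+05 / 243.7 ≈ 1395.2
Gain = 20 log₁₀(1395.2) ≈ 62.89 dB
∠T = 28.30° − 66.80° = -38.50°

62.9 dB, -38.5°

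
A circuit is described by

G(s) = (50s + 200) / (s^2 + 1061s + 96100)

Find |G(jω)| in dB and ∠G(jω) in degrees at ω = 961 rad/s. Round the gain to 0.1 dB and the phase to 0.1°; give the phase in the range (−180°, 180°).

-28.7 dB, -39.3°

Substitute s = j961:
Numerator: 50(j961) + 200 = 200 + j48050
Denominator: (j961)^2 + 1061(j961) + 96100 = -827421 + j1019621
|N| = √(200² + 48050²) ≈ 48050, ∠N ≈ 89.76°
|D| = √(827421² + 1019621²) ≈ 1.3131e+06, ∠D ≈ 129.06°
|G| = 48050 / 1.3131e+06 ≈ 0.036593
Gain = 20 log₁₀(0.036593) ≈ -28.73 dB
∠G = 89.76° − 129.06° = -39.30°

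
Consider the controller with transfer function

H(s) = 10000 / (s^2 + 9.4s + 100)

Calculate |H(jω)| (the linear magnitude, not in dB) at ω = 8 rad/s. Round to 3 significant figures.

120

At s = jω = j8:
quadratic: (j8)² + 9.4·j8 + 100 = 36 + j75.2 → |·| ≈ 83.373, ∠ ≈ 64.42°
|H| = 10000 / 83.373 ≈ 119.94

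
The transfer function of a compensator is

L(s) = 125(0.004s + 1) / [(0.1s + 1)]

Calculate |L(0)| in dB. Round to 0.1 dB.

L(0) = 125 · 1 / 1 = 125
20 log₁₀(125) ≈ 41.94 dB

41.9 dB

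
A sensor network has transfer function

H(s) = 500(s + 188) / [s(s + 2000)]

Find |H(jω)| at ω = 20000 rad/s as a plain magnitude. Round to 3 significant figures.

At s = jω = j20000:
zero (s+188): 188 + j20000 → |·| = √(188²+20000²) = √400035344 ≈ 20001, ∠ = arctan(20000/188) ≈ 89.46°
pole (s+2000): 2000 + j20000 → |·| = √(2000²+20000²) = √404000000 ≈ 20100, ∠ = arctan(20000/2000) ≈ 84.29°
pole at origin: |s| = 20000, ∠ = 90.00° (in denominator)
|H| = 500 · 20001 / 4.02e+08 ≈ 0.024877

0.0249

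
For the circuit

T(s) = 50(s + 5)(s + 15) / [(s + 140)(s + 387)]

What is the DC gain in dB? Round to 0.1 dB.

T(0) = 50·5·15 / (140·387) ≈ 0.069214
20 log₁₀(0.069214) ≈ -23.20 dB

-23.2 dB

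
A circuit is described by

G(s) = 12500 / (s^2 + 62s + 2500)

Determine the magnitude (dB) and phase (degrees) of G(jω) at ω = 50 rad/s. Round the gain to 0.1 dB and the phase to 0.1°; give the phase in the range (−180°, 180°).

12.1 dB, -90.0°

At s = jω = j50:
quadratic: (j50)² + 62·j50 + 2500 = 0 + j3100 → |·| ≈ 3100, ∠ ≈ 90.00°
|G| = 12500 / 3100 ≈ 4.0323
Gain = 20 log₁₀(4.0323) ≈ 12.11 dB
∠G = 0.00° − 90.00° = -90.00°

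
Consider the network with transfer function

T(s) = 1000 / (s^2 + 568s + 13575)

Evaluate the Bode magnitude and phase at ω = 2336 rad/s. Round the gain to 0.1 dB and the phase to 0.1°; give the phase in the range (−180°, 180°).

Substitute s = j2336:
Numerator: 1000 = 1000 + j0
Denominator: (j2336)^2 + 568(j2336) + 13575 = -5443321 + j1326848
|N| = √(1000² + 0²) ≈ 1000, ∠N ≈ 0.00°
|D| = √(5443321² + 1326848²) ≈ 5.6027e+06, ∠D ≈ 166.30°
|T| = 1000 / 5.6027e+06 ≈ 0.00017849
Gain = 20 log₁₀(0.00017849) ≈ -74.97 dB
∠T = 0.00° − 166.30° = -166.30°

-75.0 dB, -166.3°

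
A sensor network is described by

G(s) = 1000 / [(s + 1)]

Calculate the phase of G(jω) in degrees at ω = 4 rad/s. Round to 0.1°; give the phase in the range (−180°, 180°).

At ω = 4 rad/s:
pole (1 + j4·1) = 1 + j4 → |·| ≈ 4.1231, ∠ ≈ 75.96°
∠G = (0°) − (75.96°) = -75.96°

-76.0°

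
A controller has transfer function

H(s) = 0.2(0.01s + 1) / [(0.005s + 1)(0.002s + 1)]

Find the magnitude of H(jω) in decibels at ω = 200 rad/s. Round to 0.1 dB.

-10.6 dB

At ω = 200 rad/s:
zero (1 + j200·0.01) = 1 + j2 → |·| ≈ 2.2361, ∠ ≈ 63.43°
pole (1 + j200·0.005) = 1 + j1 → |·| ≈ 1.4142, ∠ ≈ 45.00°
pole (1 + j200·0.002) = 1 + j0.4 → |·| ≈ 1.077, ∠ ≈ 21.80°
|H| = 0.2 · 2.2361 / (1.4142 · 1.077) ≈ 0.29363
Gain = 20 log₁₀(0.29363) ≈ -10.64 dB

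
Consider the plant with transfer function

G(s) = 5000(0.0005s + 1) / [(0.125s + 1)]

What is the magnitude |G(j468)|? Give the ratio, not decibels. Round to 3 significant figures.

At ω = 468 rad/s:
zero (1 + j468·0.0005) = 1 + j0.234 → |·| ≈ 1.027, ∠ ≈ 13.17°
pole (1 + j468·0.125) = 1 + j58.5 → |·| ≈ 58.509, ∠ ≈ 89.02°
|G| = 5000 · 1.027 / (58.509) ≈ 87.764

87.8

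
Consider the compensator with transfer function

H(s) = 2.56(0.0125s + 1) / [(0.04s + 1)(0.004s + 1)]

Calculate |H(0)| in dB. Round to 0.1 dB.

8.2 dB

H(0) = 2.56 · 1 / 1 = 2.56
20 log₁₀(2.56) ≈ 8.16 dB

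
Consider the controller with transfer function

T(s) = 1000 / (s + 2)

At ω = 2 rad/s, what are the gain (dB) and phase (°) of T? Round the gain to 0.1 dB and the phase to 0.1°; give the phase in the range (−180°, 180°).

Substitute s = j2:
Numerator: 1000 = 1000 + j0
Denominator: (j2) + 2 = 2 + j2
|N| = √(1000² + 0²) ≈ 1000, ∠N ≈ 0.00°
|D| = √(2² + 2²) ≈ 2.8284, ∠D ≈ 45.00°
|T| = 1000 / 2.8284 ≈ 353.56
Gain = 20 log₁₀(353.56) ≈ 50.97 dB
∠T = 0.00° − 45.00° = -45.00°

51.0 dB, -45.0°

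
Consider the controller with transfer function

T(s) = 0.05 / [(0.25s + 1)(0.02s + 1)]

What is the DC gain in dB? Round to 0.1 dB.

T(0) = 0.05 · 1 / 1 = 0.05
20 log₁₀(0.05) ≈ -26.02 dB

-26.0 dB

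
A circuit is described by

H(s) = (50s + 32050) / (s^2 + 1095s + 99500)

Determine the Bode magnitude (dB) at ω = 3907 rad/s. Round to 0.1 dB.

-38.0 dB

Substitute s = j3907:
Numerator: 50(j3907) + 32050 = 32050 + j195350
Denominator: (j3907)^2 + 1095(j3907) + 99500 = -15165149 + j4278165
|N| = √(32050² + 195350²) ≈ 1.9796e+05, ∠N ≈ 80.68°
|D| = √(15165149² + 4278165²) ≈ 1.5757e+07, ∠D ≈ 164.25°
|H| = 1.9796e+05 / 1.5757e+07 ≈ 0.012563
Gain = 20 log₁₀(0.012563) ≈ -38.02 dB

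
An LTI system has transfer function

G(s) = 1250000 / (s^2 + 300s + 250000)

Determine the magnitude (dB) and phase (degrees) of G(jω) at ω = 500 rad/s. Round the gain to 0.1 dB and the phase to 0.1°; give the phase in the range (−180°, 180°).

At s = jω = j500:
quadratic: (j500)² + 300·j500 + 250000 = 0 + j150000 → |·| ≈ 1.5e+05, ∠ ≈ 90.00°
|G| = 1250000 / 1.5e+05 ≈ 8.3333
Gain = 20 log₁₀(8.3333) ≈ 18.42 dB
∠G = 0.00° − 90.00° = -90.00°

18.4 dB, -90.0°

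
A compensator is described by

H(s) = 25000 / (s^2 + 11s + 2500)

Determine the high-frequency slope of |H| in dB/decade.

-40 dB/decade

Each pole contributes −20 dB/decade at high frequency; each zero contributes +20 dB/decade.
Net: 0 zero(s) − 2 pole(s) → -40 dB/decade.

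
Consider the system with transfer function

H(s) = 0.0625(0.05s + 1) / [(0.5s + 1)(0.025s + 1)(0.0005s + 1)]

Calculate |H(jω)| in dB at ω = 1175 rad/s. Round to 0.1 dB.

At ω = 1175 rad/s:
zero (1 + j1175·0.05) = 1 + j58.75 → |·| ≈ 58.759, ∠ ≈ 89.02°
pole (1 + j1175·0.5) = 1 + j587.5 → |·| ≈ 587.5, ∠ ≈ 89.90°
pole (1 + j1175·0.025) = 1 + j29.375 → |·| ≈ 29.392, ∠ ≈ 88.05°
pole (1 + j1175·0.0005) = 1 + j0.5875 → |·| ≈ 1.1598, ∠ ≈ 30.43°
|H| = 0.0625 · 58.759 / (587.5 · 29.392 · 1.1598) ≈ 0.00018337
Gain = 20 log₁₀(0.00018337) ≈ -74.73 dB

-74.7 dB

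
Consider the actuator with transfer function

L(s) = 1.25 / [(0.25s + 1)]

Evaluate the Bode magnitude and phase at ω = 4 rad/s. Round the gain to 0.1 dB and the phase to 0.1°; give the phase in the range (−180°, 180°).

At ω = 4 rad/s:
pole (1 + j4·0.25) = 1 + j1 → |·| ≈ 1.4142, ∠ ≈ 45.00°
|L| = 1.25 · 1 / (1.4142) ≈ 0.88389
Gain = 20 log₁₀(0.88389) ≈ -1.07 dB
∠L = (0°) − (45.00°) = -45.00°

-1.1 dB, -45.0°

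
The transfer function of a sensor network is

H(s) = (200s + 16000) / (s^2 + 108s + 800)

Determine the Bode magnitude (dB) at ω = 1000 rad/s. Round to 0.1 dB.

Substitute s = j1000:
Numerator: 200(j1000) + 16000 = 16000 + j200000
Denominator: (j1000)^2 + 108(j1000) + 800 = -999200 + j108000
|N| = √(16000² + 200000²) ≈ 2.0064e+05, ∠N ≈ 85.43°
|D| = √(999200² + 108000²) ≈ 1.005e+06, ∠D ≈ 173.83°
|H| = 2.0064e+05 / 1.005e+06 ≈ 0.19964
Gain = 20 log₁₀(0.19964) ≈ -14.00 dB

-14.0 dB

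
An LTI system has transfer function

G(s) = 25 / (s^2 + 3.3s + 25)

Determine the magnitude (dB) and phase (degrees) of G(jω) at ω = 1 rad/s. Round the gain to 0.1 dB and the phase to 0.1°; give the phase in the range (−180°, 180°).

0.3 dB, -7.8°

At s = jω = j1:
quadratic: (j1)² + 3.3·j1 + 25 = 24 + j3.3 → |·| ≈ 24.226, ∠ ≈ 7.83°
|G| = 25 / 24.226 ≈ 1.0319
Gain = 20 log₁₀(1.0319) ≈ 0.27 dB
∠G = 0.00° − 7.83° = -7.83°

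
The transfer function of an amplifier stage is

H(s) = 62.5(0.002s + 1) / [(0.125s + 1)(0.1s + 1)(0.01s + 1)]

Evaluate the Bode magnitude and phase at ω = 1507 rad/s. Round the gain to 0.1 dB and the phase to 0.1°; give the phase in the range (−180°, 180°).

-66.7 dB, 166.1°

At ω = 1507 rad/s:
zero (1 + j1507·0.002) = 1 + j3.014 → |·| ≈ 3.1756, ∠ ≈ 71.64°
pole (1 + j1507·0.125) = 1 + j188.375 → |·| ≈ 188.38, ∠ ≈ 89.70°
pole (1 + j1507·0.1) = 1 + j150.7 → |·| ≈ 150.7, ∠ ≈ 89.62°
pole (1 + j1507·0.01) = 1 + j15.07 → |·| ≈ 15.103, ∠ ≈ 86.20°
|H| = 62.5 · 3.1756 / (188.38 · 150.7 · 15.103) ≈ 0.00046291
Gain = 20 log₁₀(0.00046291) ≈ -66.69 dB
∠H = (71.64°) − (89.70° + 89.62° + 86.20°) = -193.88° ≡ 166.12° (principal value)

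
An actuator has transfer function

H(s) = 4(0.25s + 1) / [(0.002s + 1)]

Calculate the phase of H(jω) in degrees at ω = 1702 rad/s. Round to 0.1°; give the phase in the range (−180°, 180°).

16.2°

At ω = 1702 rad/s:
zero (1 + j1702·0.25) = 1 + j425.5 → |·| ≈ 425.5, ∠ ≈ 89.87°
pole (1 + j1702·0.002) = 1 + j3.404 → |·| ≈ 3.5478, ∠ ≈ 73.63°
∠H = (89.87°) − (73.63°) = 16.24°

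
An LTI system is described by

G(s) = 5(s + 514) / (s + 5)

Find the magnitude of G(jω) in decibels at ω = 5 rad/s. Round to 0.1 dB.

At s = jω = j5:
zero (s+514): 514 + j5 → |·| = √(514²+5²) = √264221 ≈ 514.02, ∠ = arctan(5/514) ≈ 0.56°
pole (s+5): 5 + j5 → |·| = √(5²+5²) = √50 ≈ 7.0711, ∠ = arctan(5/5) ≈ 45.00°
|G| = 5 · 514.02 / 7.0711 ≈ 363.47
Gain = 20 log₁₀(363.47) ≈ 51.21 dB

51.2 dB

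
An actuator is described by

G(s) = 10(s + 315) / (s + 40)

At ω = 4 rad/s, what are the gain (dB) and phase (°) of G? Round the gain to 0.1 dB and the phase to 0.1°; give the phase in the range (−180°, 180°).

At s = jω = j4:
zero (s+315): 315 + j4 → |·| = √(315²+4²) = √99241 ≈ 315.03, ∠ = arctan(4/315) ≈ 0.73°
pole (s+40): 40 + j4 → |·| = √(40²+4²) = √1616 ≈ 40.2, ∠ = arctan(4/40) ≈ 5.71°
|G| = 10 · 315.03 / 40.2 ≈ 78.366
Gain = 20 log₁₀(78.366) ≈ 37.88 dB
∠G = 0.73° − 5.71° = -4.98°

37.9 dB, -5.0°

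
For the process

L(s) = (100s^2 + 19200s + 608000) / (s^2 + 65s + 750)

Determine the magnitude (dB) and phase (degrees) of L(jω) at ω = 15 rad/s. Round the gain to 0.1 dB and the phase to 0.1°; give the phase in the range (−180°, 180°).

55.4 dB, -35.5°

Substitute s = j15:
Numerator: 100(j15)^2 + 19200(j15) + 608000 = 585500 + j288000
Denominator: (j15)^2 + 65(j15) + 750 = 525 + j975
|N| = √(585500² + 288000²) ≈ 6.525e+05, ∠N ≈ 26.19°
|D| = √(525² + 975²) ≈ 1107.4, ∠D ≈ 61.70°
|L| = 6.525e+05 / 1107.4 ≈ 589.22
Gain = 20 log₁₀(589.22) ≈ 55.41 dB
∠L = 26.19° − 61.70° = -35.51°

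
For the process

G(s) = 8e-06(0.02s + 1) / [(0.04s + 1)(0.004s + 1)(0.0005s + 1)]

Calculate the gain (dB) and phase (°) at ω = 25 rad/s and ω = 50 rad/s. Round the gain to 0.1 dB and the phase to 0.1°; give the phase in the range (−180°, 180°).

ω = 25: -104.0 dB, -24.9°; ω = 50: -106.1 dB, -31.2°

At ω = 25 rad/s:
zero (1 + j25·0.02) = 1 + j0.5 → |·| ≈ 1.118, ∠ ≈ 26.57°
pole (1 + j25·0.04) = 1 + j1 → |·| ≈ 1.4142, ∠ ≈ 45.00°
pole (1 + j25·0.004) = 1 + j0.1 → |·| ≈ 1.005, ∠ ≈ 5.71°
pole (1 + j25·0.0005) = 1 + j0.0125 → |·| ≈ 1.0001, ∠ ≈ 0.72°
|G| = 8e-06 · 1.118 / (1.4142 · 1.005 · 1.0001) ≈ 6.2923e-06
Gain = 20 log₁₀(6.2923e-06) ≈ -104.02 dB
∠G = (26.57°) − (45.00° + 5.71° + 0.72°) = -24.86°

At ω = 50 rad/s:
zero (1 + j50·0.02) = 1 + j1 → |·| ≈ 1.4142, ∠ ≈ 45.00°
pole (1 + j50·0.04) = 1 + j2 → |·| ≈ 2.2361, ∠ ≈ 63.43°
pole (1 + j50·0.004) = 1 + j0.2 → |·| ≈ 1.0198, ∠ ≈ 11.31°
pole (1 + j50·0.0005) = 1 + j0.025 → |·| ≈ 1.0003, ∠ ≈ 1.43°
|G| = 8e-06 · 1.4142 / (2.2361 · 1.0198 · 1.0003) ≈ 4.9598e-06
Gain = 20 log₁₀(4.9598e-06) ≈ -106.09 dB
∠G = (45.00°) − (63.43° + 11.31° + 1.43°) = -31.17°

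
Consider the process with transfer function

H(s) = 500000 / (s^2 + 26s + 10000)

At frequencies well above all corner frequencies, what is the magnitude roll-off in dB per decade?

Each pole contributes −20 dB/decade at high frequency; each zero contributes +20 dB/decade.
Net: 0 zero(s) − 2 pole(s) → -40 dB/decade.

-40 dB/decade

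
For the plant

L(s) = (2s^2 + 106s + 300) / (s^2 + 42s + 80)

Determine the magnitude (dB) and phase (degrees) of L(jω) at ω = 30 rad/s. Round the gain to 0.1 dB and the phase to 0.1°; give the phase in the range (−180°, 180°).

Substitute s = j30:
Numerator: 2(j30)^2 + 106(j30) + 300 = -1500 + j3180
Denominator: (j30)^2 + 42(j30) + 80 = -820 + j1260
|N| = √(1500² + 3180²) ≈ 3516, ∠N ≈ 115.25°
|D| = √(820² + 1260²) ≈ 1503.3, ∠D ≈ 123.06°
|L| = 3516 / 1503.3 ≈ 2.3389
Gain = 20 log₁₀(2.3389) ≈ 7.38 dB
∠L = 115.25° − 123.06° = -7.81°

7.4 dB, -7.8°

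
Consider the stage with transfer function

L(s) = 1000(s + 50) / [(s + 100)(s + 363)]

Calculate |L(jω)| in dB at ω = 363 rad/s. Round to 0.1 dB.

5.6 dB

At s = jω = j363:
zero (s+50): 50 + j363 → |·| = √(50²+363²) = √134269 ≈ 366.43, ∠ = arctan(363/50) ≈ 82.16°
pole (s+100): 100 + j363 → |·| = √(100²+363²) = √141769 ≈ 376.52, ∠ = arctan(363/100) ≈ 74.60°
pole (s+363): 363 + j363 → |·| = √(363²+363²) = √263538 ≈ 513.36, ∠ = arctan(363/363) ≈ 45.00°
|L| = 1000 · 366.43 / 1.9329e+05 ≈ 1.8958
Gain = 20 log₁₀(1.8958) ≈ 5.56 dB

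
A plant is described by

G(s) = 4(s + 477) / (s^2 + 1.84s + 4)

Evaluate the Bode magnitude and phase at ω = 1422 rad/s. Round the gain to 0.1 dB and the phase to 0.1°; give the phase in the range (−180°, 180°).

-50.6 dB, -108.5°

At s = jω = j1422:
zero (s+477): 477 + j1422 → |·| = √(477²+1422²) = √2249613 ≈ 1499.9, ∠ = arctan(1422/477) ≈ 71.46°
quadratic: (j1422)² + 1.84·j1422 + 4 = -2022080 + j2616.48 → |·| ≈ 2.0221e+06, ∠ ≈ 179.93°
|G| = 4 · 1499.9 / 2.0221e+06 ≈ 0.002967
Gain = 20 log₁₀(0.002967) ≈ -50.55 dB
∠G = 71.46° − 179.93° = -108.47°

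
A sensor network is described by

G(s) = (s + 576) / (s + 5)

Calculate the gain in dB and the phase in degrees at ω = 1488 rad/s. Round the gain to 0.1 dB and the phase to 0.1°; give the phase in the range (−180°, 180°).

At s = jω = j1488:
zero (s+576): 576 + j1488 → |·| = √(576²+1488²) = √2545920 ≈ 1595.6, ∠ = arctan(1488/576) ≈ 68.84°
pole (s+5): 5 + j1488 → |·| = √(5²+1488²) = √2214169 ≈ 1488, ∠ = arctan(1488/5) ≈ 89.81°
|G| = 1 · 1595.6 / 1488 ≈ 1.0723
Gain = 20 log₁₀(1.0723) ≈ 0.61 dB
∠G = 68.84° − 89.81° = -20.97°

0.6 dB, -21.0°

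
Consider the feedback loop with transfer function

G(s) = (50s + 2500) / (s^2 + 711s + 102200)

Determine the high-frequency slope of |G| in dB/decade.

-20 dB/decade

Each pole contributes −20 dB/decade at high frequency; each zero contributes +20 dB/decade.
Net: 1 zero(s) − 2 pole(s) → -20 dB/decade.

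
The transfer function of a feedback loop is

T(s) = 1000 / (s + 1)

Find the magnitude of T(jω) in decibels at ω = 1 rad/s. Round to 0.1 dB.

At s = jω = j1:
pole (s+1): 1 + j1 → |·| = √(1²+1²) = √2 ≈ 1.4142, ∠ = arctan(1/1) ≈ 45.00°
|T| = 1000 / 1.4142 ≈ 707.11
Gain = 20 log₁₀(707.11) ≈ 56.99 dB

57.0 dB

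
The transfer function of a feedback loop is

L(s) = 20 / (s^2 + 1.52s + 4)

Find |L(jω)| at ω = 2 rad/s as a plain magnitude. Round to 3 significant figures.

6.58

At s = jω = j2:
quadratic: (j2)² + 1.52·j2 + 4 = 0 + j3.04 → |·| ≈ 3.04, ∠ ≈ 90.00°
|L| = 20 / 3.04 ≈ 6.5789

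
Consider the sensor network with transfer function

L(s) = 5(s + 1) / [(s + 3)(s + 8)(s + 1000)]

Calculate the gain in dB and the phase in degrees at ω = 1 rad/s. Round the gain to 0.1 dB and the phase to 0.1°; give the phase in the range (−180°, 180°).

At s = jω = j1:
zero (s+1): 1 + j1 → |·| = √(1²+1²) = √2 ≈ 1.4142, ∠ = arctan(1/1) ≈ 45.00°
pole (s+3): 3 + j1 → |·| = √(3²+1²) = √10 ≈ 3.1623, ∠ = arctan(1/3) ≈ 18.43°
pole (s+8): 8 + j1 → |·| = √(8²+1²) = √65 ≈ 8.0623, ∠ = arctan(1/8) ≈ 7.13°
pole (s+1000): 1000 + j1 → |·| = √(1000²+1²) = √1000001 ≈ 1000, ∠ = arctan(1/1000) ≈ 0.06°
|L| = 5 · 1.4142 / 25495 ≈ 0.00027735
Gain = 20 log₁₀(0.00027735) ≈ -71.14 dB
∠L = 45.00° − 25.62° = 19.38°

-71.1 dB, 19.4°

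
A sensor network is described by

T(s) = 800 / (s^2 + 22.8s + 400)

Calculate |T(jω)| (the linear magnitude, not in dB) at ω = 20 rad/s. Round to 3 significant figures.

1.75

At s = jω = j20:
quadratic: (j20)² + 22.8·j20 + 400 = 0 + j456 → |·| ≈ 456, ∠ ≈ 90.00°
|T| = 800 / 456 ≈ 1.7544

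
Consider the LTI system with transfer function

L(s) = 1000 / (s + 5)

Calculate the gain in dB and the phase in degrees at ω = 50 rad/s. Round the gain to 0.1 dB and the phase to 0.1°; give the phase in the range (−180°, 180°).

26.0 dB, -84.3°

At s = jω = j50:
pole (s+5): 5 + j50 → |·| = √(5²+50²) = √2525 ≈ 50.249, ∠ = arctan(50/5) ≈ 84.29°
|L| = 1000 / 50.249 ≈ 19.901
Gain = 20 log₁₀(19.901) ≈ 25.98 dB
∠L = 0.00° − 84.29° = -84.29°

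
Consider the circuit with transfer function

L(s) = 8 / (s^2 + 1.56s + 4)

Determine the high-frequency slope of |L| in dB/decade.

Each pole contributes −20 dB/decade at high frequency; each zero contributes +20 dB/decade.
Net: 0 zero(s) − 2 pole(s) → -40 dB/decade.

-40 dB/decade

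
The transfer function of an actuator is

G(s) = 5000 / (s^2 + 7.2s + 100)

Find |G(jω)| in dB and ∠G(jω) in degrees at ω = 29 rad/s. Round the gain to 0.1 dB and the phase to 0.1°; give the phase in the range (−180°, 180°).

16.3 dB, -164.3°

At s = jω = j29:
quadratic: (j29)² + 7.2·j29 + 100 = -741 + j208.8 → |·| ≈ 769.86, ∠ ≈ 164.26°
|G| = 5000 / 769.86 ≈ 6.4947
Gain = 20 log₁₀(6.4947) ≈ 16.25 dB
∠G = 0.00° − 164.26° = -164.26°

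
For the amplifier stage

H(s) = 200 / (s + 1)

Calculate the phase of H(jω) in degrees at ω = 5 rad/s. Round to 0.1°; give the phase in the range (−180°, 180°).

At s = jω = j5:
pole (s+1): 1 + j5 → |·| = √(1²+5²) = √26 ≈ 5.099, ∠ = arctan(5/1) ≈ 78.69°
∠H = 0.00° − 78.69° = -78.69°

-78.7°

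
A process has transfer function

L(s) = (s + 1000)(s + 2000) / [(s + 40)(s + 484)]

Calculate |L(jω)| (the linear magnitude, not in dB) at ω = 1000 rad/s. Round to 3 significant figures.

At s = jω = j1000:
zero (s+1000): 1000 + j1000 → |·| = √(1000²+1000²) = √2000000 ≈ 1414.2, ∠ = arctan(1000/1000) ≈ 45.00°
zero (s+2000): 2000 + j1000 → |·| = √(2000²+1000²) = √5000000 ≈ 2236.1, ∠ = arctan(1000/2000) ≈ 26.57°
pole (s+40): 40 + j1000 → |·| = √(40²+1000²) = √1001600 ≈ 1000.8, ∠ = arctan(1000/40) ≈ 87.71°
pole (s+484): 484 + j1000 → |·| = √(484²+1000²) = √1234256 ≈ 1111, ∠ = arctan(1000/484) ≈ 64.17°
|L| = 1 · 3.1623e+06 / 1.1119e+06 ≈ 2.8441

2.84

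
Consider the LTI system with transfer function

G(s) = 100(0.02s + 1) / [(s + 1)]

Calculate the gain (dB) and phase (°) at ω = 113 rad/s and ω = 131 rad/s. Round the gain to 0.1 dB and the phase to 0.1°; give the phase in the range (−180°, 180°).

ω = 113: 6.8 dB, -23.4°; ω = 131: 6.6 dB, -20.5°

At ω = 113 rad/s:
zero (1 + j113·0.02) = 1 + j2.26 → |·| ≈ 2.4714, ∠ ≈ 66.13°
pole (1 + j113·1) = 1 + j113 → |·| ≈ 113, ∠ ≈ 89.49°
|G| = 100 · 2.4714 / (113) ≈ 2.1871
Gain = 20 log₁₀(2.1871) ≈ 6.80 dB
∠G = (66.13°) − (89.49°) = -23.36°

At ω = 131 rad/s:
zero (1 + j131·0.02) = 1 + j2.62 → |·| ≈ 2.8044, ∠ ≈ 69.11°
pole (1 + j131·1) = 1 + j131 → |·| ≈ 131, ∠ ≈ 89.56°
|G| = 100 · 2.8044 / (131) ≈ 2.1408
Gain = 20 log₁₀(2.1408) ≈ 6.61 dB
∠G = (69.11°) − (89.56°) = -20.45°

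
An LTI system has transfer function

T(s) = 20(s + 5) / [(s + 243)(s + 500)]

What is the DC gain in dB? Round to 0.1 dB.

T(0) = 20·5 / (243·500) ≈ 0.00082305
20 log₁₀(0.00082305) ≈ -61.69 dB

-61.7 dB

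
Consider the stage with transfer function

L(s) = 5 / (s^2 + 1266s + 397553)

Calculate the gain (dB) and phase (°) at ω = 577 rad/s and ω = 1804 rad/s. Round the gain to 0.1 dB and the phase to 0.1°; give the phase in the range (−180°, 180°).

ω = 577: -103.3 dB, -84.9°; ω = 1804: -117.3 dB, -141.4°

Substitute s = j577:
Numerator: 5 = 5 + j0
Denominator: (j577)^2 + 1266(j577) + 397553 = 64624 + j730482
|N| = √(5² + 0²) ≈ 5, ∠N ≈ 0.00°
|D| = √(64624² + 730482²) ≈ 7.3333e+05, ∠D ≈ 84.94°
|L| = 5 / 7.3333e+05 ≈ 6.8182e-06
Gain = 20 log₁₀(6.8182e-06) ≈ -103.33 dB
∠L = 0.00° − 84.94° = -84.94°

Substitute s = j1804:
Numerator: 5 = 5 + j0
Denominator: (j1804)^2 + 1266(j1804) + 397553 = -2856863 + j2283864
|N| = √(5² + 0²) ≈ 5, ∠N ≈ 0.00°
|D| = √(2856863² + 2283864²) ≈ 3.6576e+06, ∠D ≈ 141.36°
|L| = 5 / 3.6576e+06 ≈ 1.367e-06
Gain = 20 log₁₀(1.367e-06) ≈ -117.28 dB
∠L = 0.00° − 141.36° = -141.36°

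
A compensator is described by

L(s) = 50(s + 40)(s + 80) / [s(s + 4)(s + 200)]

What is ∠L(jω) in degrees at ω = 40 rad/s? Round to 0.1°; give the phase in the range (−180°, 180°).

At s = jω = j40:
zero (s+40): 40 + j40 → |·| = √(40²+40²) = √3200 ≈ 56.569, ∠ = arctan(40/40) ≈ 45.00°
zero (s+80): 80 + j40 → |·| = √(80²+40²) = √8000 ≈ 89.443, ∠ = arctan(40/80) ≈ 26.57°
pole (s+4): 4 + j40 → |·| = √(4²+40²) = √1616 ≈ 40.2, ∠ = arctan(40/4) ≈ 84.29°
pole (s+200): 200 + j40 → |·| = √(200²+40²) = √41600 ≈ 203.96, ∠ = arctan(40/200) ≈ 11.31°
pole at origin: |s| = 40, ∠ = 90.00° (in denominator)
∠L = 71.57° − 185.60° = -114.03°

-114.0°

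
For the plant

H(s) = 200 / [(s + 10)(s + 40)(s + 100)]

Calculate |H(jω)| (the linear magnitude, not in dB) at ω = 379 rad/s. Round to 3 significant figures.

At s = jω = j379:
pole (s+10): 10 + j379 → |·| = √(10²+379²) = √143741 ≈ 379.13, ∠ = arctan(379/10) ≈ 88.49°
pole (s+40): 40 + j379 → |·| = √(40²+379²) = √145241 ≈ 381.1, ∠ = arctan(379/40) ≈ 83.98°
pole (s+100): 100 + j379 → |·| = √(100²+379²) = √153641 ≈ 391.97, ∠ = arctan(379/100) ≈ 75.22°
|H| = 200 / 5.6634e+07 ≈ 3.5314e-06

3.53e-06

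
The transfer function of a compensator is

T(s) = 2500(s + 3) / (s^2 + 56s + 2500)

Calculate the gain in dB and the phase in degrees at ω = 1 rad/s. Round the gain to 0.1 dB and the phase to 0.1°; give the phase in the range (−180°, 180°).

At s = jω = j1:
zero (s+3): 3 + j1 → |·| = √(3²+1²) = √10 ≈ 3.1623, ∠ = arctan(1/3) ≈ 18.43°
quadratic: (j1)² + 56·j1 + 2500 = 2499 + j56 → |·| ≈ 2499.6, ∠ ≈ 1.28°
|T| = 2500 · 3.1623 / 2499.6 ≈ 3.1628
Gain = 20 log₁₀(3.1628) ≈ 10.00 dB
∠T = 18.43° − 1.28° = 17.15°

10.0 dB, 17.2°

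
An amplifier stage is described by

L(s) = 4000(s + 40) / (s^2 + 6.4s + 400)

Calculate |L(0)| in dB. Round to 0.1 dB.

52.0 dB

L(0) = 4000·40 / 400 = 400
20 log₁₀(400) ≈ 52.04 dB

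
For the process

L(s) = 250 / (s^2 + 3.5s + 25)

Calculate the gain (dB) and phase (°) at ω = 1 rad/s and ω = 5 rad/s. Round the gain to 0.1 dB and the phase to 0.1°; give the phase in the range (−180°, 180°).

ω = 1: 20.3 dB, -8.3°; ω = 5: 23.1 dB, -90.0°

At s = jω = j1:
quadratic: (j1)² + 3.5·j1 + 25 = 24 + j3.5 → |·| ≈ 24.254, ∠ ≈ 8.30°
|L| = 250 / 24.254 ≈ 10.308
Gain = 20 log₁₀(10.308) ≈ 20.26 dB
∠L = 0.00° − 8.30° = -8.30°

At s = jω = j5:
quadratic: (j5)² + 3.5·j5 + 25 = 0 + j17.5 → |·| ≈ 17.5, ∠ ≈ 90.00°
|L| = 250 / 17.5 ≈ 14.286
Gain = 20 log₁₀(14.286) ≈ 23.10 dB
∠L = 0.00° − 90.00° = -90.00°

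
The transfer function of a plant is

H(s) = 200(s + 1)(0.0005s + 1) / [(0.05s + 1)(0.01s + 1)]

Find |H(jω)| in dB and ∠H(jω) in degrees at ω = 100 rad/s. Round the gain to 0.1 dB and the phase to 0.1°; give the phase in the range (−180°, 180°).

At ω = 100 rad/s:
zero (1 + j100·1) = 1 + j100 → |·| ≈ 100, ∠ ≈ 89.43°
zero (1 + j100·0.0005) = 1 + j0.05 → |·| ≈ 1.0012, ∠ ≈ 2.86°
pole (1 + j100·0.05) = 1 + j5 → |·| ≈ 5.099, ∠ ≈ 78.69°
pole (1 + j100·0.01) = 1 + j1 → |·| ≈ 1.4142, ∠ ≈ 45.00°
|H| = 200 · 100 · 1.0012 / (5.099 · 1.4142) ≈ 2776.9
Gain = 20 log₁₀(2776.9) ≈ 68.87 dB
∠H = (89.43° + 2.86°) − (78.69° + 45.00°) = -31.40°

68.9 dB, -31.4°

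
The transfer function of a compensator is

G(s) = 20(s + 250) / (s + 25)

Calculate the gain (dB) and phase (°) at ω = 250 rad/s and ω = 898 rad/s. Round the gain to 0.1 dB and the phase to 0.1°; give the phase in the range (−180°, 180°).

ω = 250: 29.0 dB, -39.3°; ω = 898: 26.3 dB, -14.0°

At s = jω = j250:
zero (s+250): 250 + j250 → |·| = √(250²+250²) = √125000 ≈ 353.55, ∠ = arctan(250/250) ≈ 45.00°
pole (s+25): 25 + j250 → |·| = √(25²+250²) = √63125 ≈ 251.25, ∠ = arctan(250/25) ≈ 84.29°
|G| = 20 · 353.55 / 251.25 ≈ 28.143
Gain = 20 log₁₀(28.143) ≈ 28.99 dB
∠G = 45.00° − 84.29° = -39.29°

At s = jω = j898:
zero (s+250): 250 + j898 → |·| = √(250²+898²) = √868904 ≈ 932.15, ∠ = arctan(898/250) ≈ 74.44°
pole (s+25): 25 + j898 → |·| = √(25²+898²) = √807029 ≈ 898.35, ∠ = arctan(898/25) ≈ 88.41°
|G| = 20 · 932.15 / 898.35 ≈ 20.752
Gain = 20 log₁₀(20.752) ≈ 26.34 dB
∠G = 74.44° − 88.41° = -13.97°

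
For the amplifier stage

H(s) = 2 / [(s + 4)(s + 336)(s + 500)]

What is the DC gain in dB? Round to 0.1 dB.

-110.5 dB

H(0) = 2 / (4·336·500) ≈ 2.9762e-06
20 log₁₀(2.9762e-06) ≈ -110.53 dB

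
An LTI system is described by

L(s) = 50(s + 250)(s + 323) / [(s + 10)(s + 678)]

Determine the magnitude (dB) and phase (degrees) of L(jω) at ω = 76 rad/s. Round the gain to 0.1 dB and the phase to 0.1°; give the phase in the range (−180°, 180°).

38.4 dB, -58.8°

At s = jω = j76:
zero (s+250): 250 + j76 → |·| = √(250²+76²) = √68276 ≈ 261.3, ∠ = arctan(76/250) ≈ 16.91°
zero (s+323): 323 + j76 → |·| = √(323²+76²) = √110105 ≈ 331.82, ∠ = arctan(76/323) ≈ 13.24°
pole (s+10): 10 + j76 → |·| = √(10²+76²) = √5876 ≈ 76.655, ∠ = arctan(76/10) ≈ 82.50°
pole (s+678): 678 + j76 → |·| = √(678²+76²) = √465460 ≈ 682.25, ∠ = arctan(76/678) ≈ 6.40°
|L| = 50 · 86705 / 52298 ≈ 82.895
Gain = 20 log₁₀(82.895) ≈ 38.37 dB
∠L = 30.15° − 88.90° = -58.75°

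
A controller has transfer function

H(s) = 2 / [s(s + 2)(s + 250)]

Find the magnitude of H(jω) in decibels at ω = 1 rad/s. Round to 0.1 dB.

-48.9 dB

At s = jω = j1:
pole (s+2): 2 + j1 → |·| = √(2²+1²) = √5 ≈ 2.2361, ∠ = arctan(1/2) ≈ 26.57°
pole (s+250): 250 + j1 → |·| = √(250²+1²) = √62501 ≈ 250, ∠ = arctan(1/250) ≈ 0.23°
pole at origin: |s| = 1, ∠ = 90.00° (in denominator)
|H| = 2 / 559.02 ≈ 0.0035777
Gain = 20 log₁₀(0.0035777) ≈ -48.93 dB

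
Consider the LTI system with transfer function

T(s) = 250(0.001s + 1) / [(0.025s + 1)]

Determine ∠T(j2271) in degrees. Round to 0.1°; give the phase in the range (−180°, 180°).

-22.8°

At ω = 2271 rad/s:
zero (1 + j2271·0.001) = 1 + j2.271 → |·| ≈ 2.4814, ∠ ≈ 66.23°
pole (1 + j2271·0.025) = 1 + j56.775 → |·| ≈ 56.784, ∠ ≈ 88.99°
∠T = (66.23°) − (88.99°) = -22.76°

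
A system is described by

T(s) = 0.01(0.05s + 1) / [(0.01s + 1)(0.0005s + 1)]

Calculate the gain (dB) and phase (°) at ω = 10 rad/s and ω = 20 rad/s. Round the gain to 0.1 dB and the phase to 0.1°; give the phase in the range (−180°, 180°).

ω = 10: -39.1 dB, 20.6°; ω = 20: -37.2 dB, 33.1°

At ω = 10 rad/s:
zero (1 + j10·0.05) = 1 + j0.5 → |·| ≈ 1.118, ∠ ≈ 26.57°
pole (1 + j10·0.01) = 1 + j0.1 → |·| ≈ 1.005, ∠ ≈ 5.71°
pole (1 + j10·0.0005) = 1 + j0.005 → |·| ≈ 1, ∠ ≈ 0.29°
|T| = 0.01 · 1.118 / (1.005 · 1) ≈ 0.011124
Gain = 20 log₁₀(0.011124) ≈ -39.07 dB
∠T = (26.57°) − (5.71° + 0.29°) = 20.57°

At ω = 20 rad/s:
zero (1 + j20·0.05) = 1 + j1 → |·| ≈ 1.4142, ∠ ≈ 45.00°
pole (1 + j20·0.01) = 1 + j0.2 → |·| ≈ 1.0198, ∠ ≈ 11.31°
pole (1 + j20·0.0005) = 1 + j0.01 → |·| ≈ 1, ∠ ≈ 0.57°
|T| = 0.01 · 1.4142 / (1.0198 · 1) ≈ 0.013867
Gain = 20 log₁₀(0.013867) ≈ -37.16 dB
∠T = (45.00°) − (11.31° + 0.57°) = 33.12°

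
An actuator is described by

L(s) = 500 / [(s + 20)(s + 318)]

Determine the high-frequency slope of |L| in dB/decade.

-40 dB/decade

Each pole contributes −20 dB/decade at high frequency; each zero contributes +20 dB/decade.
Net: 0 zero(s) − 2 pole(s) → -40 dB/decade.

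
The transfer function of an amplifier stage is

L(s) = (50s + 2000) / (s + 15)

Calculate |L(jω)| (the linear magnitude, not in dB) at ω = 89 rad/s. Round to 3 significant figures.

54.1

Substitute s = j89:
Numerator: 50(j89) + 2000 = 2000 + j4450
Denominator: (j89) + 15 = 15 + j89
|N| = √(2000² + 4450²) ≈ 4878.8, ∠N ≈ 65.80°
|D| = √(15² + 89²) ≈ 90.255, ∠D ≈ 80.43°
|L| = 4878.8 / 90.255 ≈ 54.056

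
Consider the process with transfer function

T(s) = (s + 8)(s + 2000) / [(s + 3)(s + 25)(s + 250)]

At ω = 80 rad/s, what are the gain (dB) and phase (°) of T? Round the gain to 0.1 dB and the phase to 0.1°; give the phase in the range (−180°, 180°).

-20.8 dB, -91.7°

At s = jω = j80:
zero (s+8): 8 + j80 → |·| = √(8²+80²) = √6464 ≈ 80.399, ∠ = arctan(80/8) ≈ 84.29°
zero (s+2000): 2000 + j80 → |·| = √(2000²+80²) = √4006400 ≈ 2001.6, ∠ = arctan(80/2000) ≈ 2.29°
pole (s+3): 3 + j80 → |·| = √(3²+80²) = √6409 ≈ 80.056, ∠ = arctan(80/3) ≈ 87.85°
pole (s+25): 25 + j80 → |·| = √(25²+80²) = √7025 ≈ 83.815, ∠ = arctan(80/25) ≈ 72.65°
pole (s+250): 250 + j80 → |·| = √(250²+80²) = √68900 ≈ 262.49, ∠ = arctan(80/250) ≈ 17.74°
|T| = 1 · 1.6093e+05 / 1.7613e+06 ≈ 0.09137
Gain = 20 log₁₀(0.09137) ≈ -20.78 dB
∠T = 86.58° − 178.24° = -91.66°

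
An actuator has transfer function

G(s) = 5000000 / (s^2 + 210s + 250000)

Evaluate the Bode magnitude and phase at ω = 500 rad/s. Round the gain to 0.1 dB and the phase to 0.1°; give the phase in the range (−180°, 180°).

At s = jω = j500:
quadratic: (j500)² + 210·j500 + 250000 = 0 + j105000 → |·| ≈ 1.05e+05, ∠ ≈ 90.00°
|G| = 5000000 / 1.05e+05 ≈ 47.619
Gain = 20 log₁₀(47.619) ≈ 33.56 dB
∠G = 0.00° − 90.00° = -90.00°

33.6 dB, -90.0°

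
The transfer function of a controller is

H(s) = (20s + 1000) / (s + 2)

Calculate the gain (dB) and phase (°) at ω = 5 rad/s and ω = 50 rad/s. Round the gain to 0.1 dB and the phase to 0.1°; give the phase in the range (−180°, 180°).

Substitute s = j5:
Numerator: 20(j5) + 1000 = 1000 + j100
Denominator: (j5) + 2 = 2 + j5
|N| = √(1000² + 100²) ≈ 1005, ∠N ≈ 5.71°
|D| = √(2² + 5²) ≈ 5.3852, ∠D ≈ 68.20°
|H| = 1005 / 5.3852 ≈ 186.62
Gain = 20 log₁₀(186.62) ≈ 45.42 dB
∠H = 5.71° − 68.20° = -62.49°

Substitute s = j50:
Numerator: 20(j50) + 1000 = 1000 + j1000
Denominator: (j50) + 2 = 2 + j50
|N| = √(1000² + 1000²) ≈ 1414.2, ∠N ≈ 45.00°
|D| = √(2² + 50²) ≈ 50.04, ∠D ≈ 87.71°
|H| = 1414.2 / 50.04 ≈ 28.261
Gain = 20 log₁₀(28.261) ≈ 29.02 dB
∠H = 45.00° − 87.71° = -42.71°

ω = 5: 45.4 dB, -62.5°; ω = 50: 29.0 dB, -42.7°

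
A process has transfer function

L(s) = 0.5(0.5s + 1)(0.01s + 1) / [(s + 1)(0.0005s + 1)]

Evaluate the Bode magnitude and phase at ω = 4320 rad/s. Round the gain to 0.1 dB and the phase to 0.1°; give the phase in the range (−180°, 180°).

At ω = 4320 rad/s:
zero (1 + j4320·0.5) = 1 + j2160 → |·| ≈ 2160, ∠ ≈ 89.97°
zero (1 + j4320·0.01) = 1 + j43.2 → |·| ≈ 43.212, ∠ ≈ 88.67°
pole (1 + j4320·1) = 1 + j4320 → |·| ≈ 4320, ∠ ≈ 89.99°
pole (1 + j4320·0.0005) = 1 + j2.16 → |·| ≈ 2.3803, ∠ ≈ 65.16°
|L| = 0.5 · 2160 · 43.212 / (4320 · 2.3803) ≈ 4.5385
Gain = 20 log₁₀(4.5385) ≈ 13.14 dB
∠L = (89.97° + 88.67°) − (89.99° + 65.16°) = 23.49°

13.1 dB, 23.5°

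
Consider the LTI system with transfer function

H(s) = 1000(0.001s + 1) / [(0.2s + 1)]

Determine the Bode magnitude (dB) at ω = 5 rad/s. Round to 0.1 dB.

57.0 dB

At ω = 5 rad/s:
zero (1 + j5·0.001) = 1 + j0.005 → |·| ≈ 1, ∠ ≈ 0.29°
pole (1 + j5·0.2) = 1 + j1 → |·| ≈ 1.4142, ∠ ≈ 45.00°
|H| = 1000 · 1 / (1.4142) ≈ 707.11
Gain = 20 log₁₀(707.11) ≈ 56.99 dB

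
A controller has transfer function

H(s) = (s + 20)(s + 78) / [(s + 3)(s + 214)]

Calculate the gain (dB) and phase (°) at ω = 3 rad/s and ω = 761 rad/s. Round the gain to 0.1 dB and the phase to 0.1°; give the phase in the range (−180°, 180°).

ω = 3: 4.8 dB, -35.1°; ω = 761: -0.3 dB, 8.6°

At s = jω = j3:
zero (s+20): 20 + j3 → |·| = √(20²+3²) = √409 ≈ 20.224, ∠ = arctan(3/20) ≈ 8.53°
zero (s+78): 78 + j3 → |·| = √(78²+3²) = √6093 ≈ 78.058, ∠ = arctan(3/78) ≈ 2.20°
pole (s+3): 3 + j3 → |·| = √(3²+3²) = √18 ≈ 4.2426, ∠ = arctan(3/3) ≈ 45.00°
pole (s+214): 214 + j3 → |·| = √(214²+3²) = √45805 ≈ 214.02, ∠ = arctan(3/214) ≈ 0.80°
|H| = 1 · 1578.6 / 908 ≈ 1.7385
Gain = 20 log₁₀(1.7385) ≈ 4.80 dB
∠H = 10.73° − 45.80° = -35.07°

At s = jω = j761:
zero (s+20): 20 + j761 → |·| = √(20²+761²) = √579521 ≈ 761.26, ∠ = arctan(761/20) ≈ 88.49°
zero (s+78): 78 + j761 → |·| = √(78²+761²) = √585205 ≈ 764.99, ∠ = arctan(761/78) ≈ 84.15°
pole (s+3): 3 + j761 → |·| = √(3²+761²) = √579130 ≈ 761.01, ∠ = arctan(761/3) ≈ 89.77°
pole (s+214): 214 + j761 → |·| = √(214²+761²) = √624917 ≈ 790.52, ∠ = arctan(761/214) ≈ 74.29°
|H| = 1 · 5.8236e+05 / 6.0159e+05 ≈ 0.96803
Gain = 20 log₁₀(0.96803) ≈ -0.28 dB
∠H = 172.64° − 164.06° = 8.58°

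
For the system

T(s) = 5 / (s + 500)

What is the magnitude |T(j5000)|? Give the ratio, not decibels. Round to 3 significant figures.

0.000995

At s = jω = j5000:
pole (s+500): 500 + j5000 → |·| = √(500²+5000²) = √25250000 ≈ 5024.9, ∠ = arctan(5000/500) ≈ 84.29°
|T| = 5 / 5024.9 ≈ 0.00099504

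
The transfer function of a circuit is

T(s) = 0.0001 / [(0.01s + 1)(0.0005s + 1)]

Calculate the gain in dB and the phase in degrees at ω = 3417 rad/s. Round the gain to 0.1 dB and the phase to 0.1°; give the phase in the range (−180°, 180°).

-116.6 dB, -148.0°

At ω = 3417 rad/s:
pole (1 + j3417·0.01) = 1 + j34.17 → |·| ≈ 34.185, ∠ ≈ 88.32°
pole (1 + j3417·0.0005) = 1 + j1.7085 → |·| ≈ 1.9796, ∠ ≈ 59.66°
|T| = 0.0001 · 1 / (34.185 · 1.9796) ≈ 1.4777e-06
Gain = 20 log₁₀(1.4777e-06) ≈ -116.61 dB
∠T = (0°) − (88.32° + 59.66°) = -147.98°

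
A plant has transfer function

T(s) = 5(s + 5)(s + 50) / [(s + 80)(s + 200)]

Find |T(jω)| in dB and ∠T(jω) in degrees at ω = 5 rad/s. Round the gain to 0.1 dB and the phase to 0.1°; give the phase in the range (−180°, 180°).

At s = jω = j5:
zero (s+5): 5 + j5 → |·| = √(5²+5²) = √50 ≈ 7.0711, ∠ = arctan(5/5) ≈ 45.00°
zero (s+50): 50 + j5 → |·| = √(50²+5²) = √2525 ≈ 50.249, ∠ = arctan(5/50) ≈ 5.71°
pole (s+80): 80 + j5 → |·| = √(80²+5²) = √6425 ≈ 80.156, ∠ = arctan(5/80) ≈ 3.58°
pole (s+200): 200 + j5 → |·| = √(200²+5²) = √40025 ≈ 200.06, ∠ = arctan(5/200) ≈ 1.43°
|T| = 5 · 355.32 / 16036 ≈ 0.11079
Gain = 20 log₁₀(0.11079) ≈ -19.11 dB
∠T = 50.71° − 5.01° = 45.70°

-19.1 dB, 45.7°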